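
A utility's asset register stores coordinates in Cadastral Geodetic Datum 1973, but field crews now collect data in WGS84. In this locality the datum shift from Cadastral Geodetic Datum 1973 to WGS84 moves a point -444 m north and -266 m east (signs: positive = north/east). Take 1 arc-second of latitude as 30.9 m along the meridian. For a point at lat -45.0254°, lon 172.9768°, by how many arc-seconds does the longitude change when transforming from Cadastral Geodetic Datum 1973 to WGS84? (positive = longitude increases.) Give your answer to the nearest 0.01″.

At latitude -45.0254°, cos φ = 0.706793.
1″ of longitude at this latitude = 30.90 × cos φ = 21.8399 m, so Δλ = -266.0 / 21.8399 = -12.180″.

Δλ = -12.18″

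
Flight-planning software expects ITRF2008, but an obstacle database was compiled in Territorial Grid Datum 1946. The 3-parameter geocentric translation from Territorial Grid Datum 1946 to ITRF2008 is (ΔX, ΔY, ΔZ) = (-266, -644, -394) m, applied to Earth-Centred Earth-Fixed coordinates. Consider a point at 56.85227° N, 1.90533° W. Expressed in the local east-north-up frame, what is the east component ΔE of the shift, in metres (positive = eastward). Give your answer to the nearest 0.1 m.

At φ = 56.85227°, λ = -1.90533°: sin φ = 0.837263, cos φ = 0.546800, sin λ = -0.033248, cos λ = 0.999447.
ΔE = −sin λ·ΔX + cos λ·ΔY = −(-0.033248)·(-266) + (0.999447)·(-644) = -652.49 m.

ΔE = -652.5 m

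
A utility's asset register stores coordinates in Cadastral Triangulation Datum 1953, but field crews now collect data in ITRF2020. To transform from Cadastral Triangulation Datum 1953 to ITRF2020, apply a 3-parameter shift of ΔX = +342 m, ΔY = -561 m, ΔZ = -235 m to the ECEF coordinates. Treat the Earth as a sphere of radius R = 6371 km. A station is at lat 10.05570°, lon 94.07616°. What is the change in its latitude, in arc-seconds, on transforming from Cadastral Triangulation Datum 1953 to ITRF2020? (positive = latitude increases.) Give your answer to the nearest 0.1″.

Δφ = -4.2″

sin φ = 0.174605, cos φ = 0.984638, sin λ = 0.997470, cos λ = -0.071082.
North component: ΔN = −sin φ cos λ·ΔX − sin φ sin λ·ΔY + cos φ·ΔZ = −(0.174605)(-0.071082)(342) − (0.174605)(0.997470)(-561) + (0.984638)(-235) = -129.44 m.
1° of latitude spans πR/180 = 111195 m, so Δφ = -129.44 / 111195 × 3600 = -4.191″.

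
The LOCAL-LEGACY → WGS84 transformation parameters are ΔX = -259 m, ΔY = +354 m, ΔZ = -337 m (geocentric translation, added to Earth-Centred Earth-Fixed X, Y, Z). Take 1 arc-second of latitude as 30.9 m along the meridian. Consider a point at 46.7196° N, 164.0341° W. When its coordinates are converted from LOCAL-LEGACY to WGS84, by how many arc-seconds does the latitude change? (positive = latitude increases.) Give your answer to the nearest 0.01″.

sin φ = 0.728007, cos φ = 0.685569, sin λ = -0.275065, cos λ = -0.961426.
North component: ΔN = −sin φ cos λ·ΔX − sin φ sin λ·ΔY + cos φ·ΔZ = −(0.728007)(-0.961426)(-259) − (0.728007)(-0.275065)(354) + (0.685569)(-337) = -341.43 m.
1° of latitude spans 3600 × 30.90 = 111240 m, so Δφ = -341.43 / 111240 × 3600 = -11.049″.

Δφ = -11.05″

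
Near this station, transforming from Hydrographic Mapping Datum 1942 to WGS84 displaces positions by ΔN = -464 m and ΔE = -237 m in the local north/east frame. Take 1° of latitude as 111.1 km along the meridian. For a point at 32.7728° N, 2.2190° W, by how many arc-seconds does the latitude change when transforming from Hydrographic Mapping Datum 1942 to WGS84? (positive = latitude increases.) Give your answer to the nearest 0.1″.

Δφ = -15.0″

1° of latitude = 111.1 km, so Δφ = -464.0 / 111100 = -0.0041764° = -15.035″.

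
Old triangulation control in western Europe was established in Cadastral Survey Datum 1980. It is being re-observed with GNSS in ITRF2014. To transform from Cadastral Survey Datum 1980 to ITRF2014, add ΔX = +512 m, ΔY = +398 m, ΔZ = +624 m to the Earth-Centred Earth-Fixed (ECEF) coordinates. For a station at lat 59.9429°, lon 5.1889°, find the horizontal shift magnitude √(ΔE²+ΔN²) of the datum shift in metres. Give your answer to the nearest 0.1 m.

The local east axis at (φ, λ) is (−sin λ, cos λ, 0), so ΔE = −sin(5.1889°)·512 + cos(5.1889°)·398 = 350.06 m.
The local north axis is (−sin φ cos λ, −sin φ sin λ, cos φ), giving ΔN = -441.334 − 31.155 + 312.538 = -159.95 m.
Horizontal magnitude = √(ΔE² + ΔN²) = √(350.06² + (-159.95)²) = 384.87 m.

384.9 m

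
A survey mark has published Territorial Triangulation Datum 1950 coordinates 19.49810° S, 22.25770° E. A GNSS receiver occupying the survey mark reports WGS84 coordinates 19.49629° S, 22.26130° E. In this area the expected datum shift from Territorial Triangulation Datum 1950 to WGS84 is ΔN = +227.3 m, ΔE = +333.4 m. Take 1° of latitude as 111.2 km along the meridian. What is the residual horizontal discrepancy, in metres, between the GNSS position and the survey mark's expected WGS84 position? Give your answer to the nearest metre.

Observed coordinate differences: Δφ = +0.00181°, Δλ = +0.00360°.
Converting to metres (1° lat = 111200 m, cos φ = 0.942653): observed ΔN = 201.3 m, observed ΔE = 377.4 m.
Subtracting the expected shift leaves a residual of 201.3 − (227.3) = -26.0 m north and 377.4 − (333.4) = 44.0 m east.
Residual distance = √((-26.0)² + 44.0²) = 51.1 m.

51 m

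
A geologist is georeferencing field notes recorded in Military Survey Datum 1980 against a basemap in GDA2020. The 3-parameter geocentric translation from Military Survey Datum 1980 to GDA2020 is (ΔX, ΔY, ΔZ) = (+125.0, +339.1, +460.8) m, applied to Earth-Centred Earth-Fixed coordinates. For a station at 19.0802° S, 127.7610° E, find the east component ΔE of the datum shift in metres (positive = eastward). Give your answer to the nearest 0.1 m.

The local east axis at (φ, λ) is (−sin λ, cos λ, 0), so ΔE = −sin(127.7610°)·125.0 + cos(127.7610°)·339.1 = -306.48 m.

ΔE = -306.5 m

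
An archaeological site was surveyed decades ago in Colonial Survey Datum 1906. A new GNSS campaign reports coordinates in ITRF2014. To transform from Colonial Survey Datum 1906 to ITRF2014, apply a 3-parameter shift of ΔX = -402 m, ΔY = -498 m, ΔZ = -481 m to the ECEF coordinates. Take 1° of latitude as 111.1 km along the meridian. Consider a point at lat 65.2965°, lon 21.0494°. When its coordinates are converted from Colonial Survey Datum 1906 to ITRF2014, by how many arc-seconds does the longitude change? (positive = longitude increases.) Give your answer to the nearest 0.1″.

Δλ = -24.8″

sin φ = 0.908483, cos φ = 0.417923, sin λ = 0.359173, cos λ = 0.933271.
East component: ΔE = −sin λ·ΔX + cos λ·ΔY = −(0.359173)(-402) + (0.933271)(-498) = -320.38 m.
1° of latitude spans 111100 m; at latitude φ, 1° of longitude spans that × cos φ = 46431.2 m, so Δλ = -320.38 / 46431.2 × 3600 = -24.840″.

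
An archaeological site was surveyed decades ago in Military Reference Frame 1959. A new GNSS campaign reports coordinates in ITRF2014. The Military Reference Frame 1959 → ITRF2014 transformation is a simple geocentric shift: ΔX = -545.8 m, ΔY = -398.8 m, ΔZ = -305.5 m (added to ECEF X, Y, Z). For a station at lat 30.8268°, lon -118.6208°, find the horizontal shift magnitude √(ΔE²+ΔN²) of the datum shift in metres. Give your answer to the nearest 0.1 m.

The local east axis at (φ, λ) is (−sin λ, cos λ, 0), so ΔE = −sin(-118.6208°)·(-545.8) + cos(-118.6208°)·(-398.8) = -288.08 m.
The local north axis is (−sin φ cos λ, −sin φ sin λ, cos φ), giving ΔN = -133.976 − 179.392 − 262.339 = -575.71 m.
Horizontal magnitude = √(ΔE² + ΔN²) = √((-288.08)² + (-575.71)²) = 643.76 m.

643.8 m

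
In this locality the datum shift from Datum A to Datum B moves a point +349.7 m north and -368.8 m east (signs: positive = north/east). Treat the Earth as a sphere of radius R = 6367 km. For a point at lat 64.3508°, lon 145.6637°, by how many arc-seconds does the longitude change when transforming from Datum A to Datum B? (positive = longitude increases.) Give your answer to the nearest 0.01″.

Δλ = -27.60″

At latitude 64.3508°, cos φ = 0.432860.
One radian of longitude at latitude φ spans R cos φ, so Δλ = ΔE / (R cos φ) = -368.8 / (6367000 × 0.432860) = -1.3382e-04 rad = -27.602″.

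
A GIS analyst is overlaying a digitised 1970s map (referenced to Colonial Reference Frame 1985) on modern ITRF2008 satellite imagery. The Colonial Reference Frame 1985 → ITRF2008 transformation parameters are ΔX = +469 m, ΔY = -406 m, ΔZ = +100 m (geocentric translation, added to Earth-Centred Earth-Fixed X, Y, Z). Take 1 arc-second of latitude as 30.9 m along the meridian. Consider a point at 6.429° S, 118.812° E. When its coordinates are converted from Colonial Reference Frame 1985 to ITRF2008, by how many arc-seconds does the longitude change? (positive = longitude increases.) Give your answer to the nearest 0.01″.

sin φ = -0.111972, cos φ = 0.993711, sin λ = 0.876206, cos λ = -0.481937.
East component: ΔE = −sin λ·ΔX + cos λ·ΔY = −(0.876206)(469) + (-0.481937)(-406) = -215.27 m.
1° of latitude spans 3600 × 30.90 = 111240 m; at latitude φ, 1° of longitude spans that × cos φ = 110540.5 m, so Δλ = -215.27 / 110540.5 × 3600 = -7.011″.

Δλ = -7.01″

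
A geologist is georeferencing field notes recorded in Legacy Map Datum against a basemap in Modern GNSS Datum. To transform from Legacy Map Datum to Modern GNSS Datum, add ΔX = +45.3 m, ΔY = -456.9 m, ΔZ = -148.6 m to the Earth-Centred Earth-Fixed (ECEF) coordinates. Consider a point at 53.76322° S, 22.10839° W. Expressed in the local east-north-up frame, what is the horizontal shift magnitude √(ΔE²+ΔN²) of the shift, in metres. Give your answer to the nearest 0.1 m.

At φ = -53.76322°, λ = -22.10839°: sin φ = -0.806581, cos φ = 0.591124, sin λ = -0.376360, cos λ = 0.926474.
ΔE = −sin λ·ΔX + cos λ·ΔY = −(-0.376360)·(45.3) + (0.926474)·(-456.9) = -406.26 m.
ΔN = −sin φ cos λ·ΔX − sin φ sin λ·ΔY + cos φ·ΔZ = −(-0.806581)(0.926474)(45.3) − (-0.806581)(-0.376360)(-456.9) + (0.591124)(-148.6) = 84.71 m.
Horizontal magnitude = √(ΔE² + ΔN²) = √((-406.26)² + 84.71²) = 414.99 m.

415.0 m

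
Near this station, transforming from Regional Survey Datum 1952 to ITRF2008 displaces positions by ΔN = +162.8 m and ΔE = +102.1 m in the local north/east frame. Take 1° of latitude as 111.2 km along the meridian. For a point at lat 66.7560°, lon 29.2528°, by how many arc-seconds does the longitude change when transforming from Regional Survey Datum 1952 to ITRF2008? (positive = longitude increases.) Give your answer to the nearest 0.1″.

Δλ = 8.4″

At latitude 66.7560°, cos φ = 0.394648.
1° of longitude at this latitude = 111.2 × cos φ = 43.88 km, so Δλ = 102.1 / 43884.8 = 0.0023265° = 8.376″.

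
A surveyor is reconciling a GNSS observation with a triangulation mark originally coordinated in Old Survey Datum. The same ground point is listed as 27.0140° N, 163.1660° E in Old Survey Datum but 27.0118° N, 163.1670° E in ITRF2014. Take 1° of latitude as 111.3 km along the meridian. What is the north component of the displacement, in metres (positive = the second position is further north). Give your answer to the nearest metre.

Δφ = 27.0118° − 27.0140° = -0.0022°; Δλ = 163.1670° − 163.1660° = +0.0010°.
ΔN = Δφ × 111300 = -244.9 m; ΔE = Δλ × 111300 × cos(27.0140°) = +0.0010 × 111300 × 0.890896 = 99.2 m.

ΔN = -245 m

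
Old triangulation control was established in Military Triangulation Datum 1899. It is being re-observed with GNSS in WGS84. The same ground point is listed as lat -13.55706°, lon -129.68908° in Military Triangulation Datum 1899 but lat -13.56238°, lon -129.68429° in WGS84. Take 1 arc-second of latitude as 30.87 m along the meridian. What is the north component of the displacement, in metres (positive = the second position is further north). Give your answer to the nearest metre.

Δφ = -13.56238° − -13.55706° = -0.00532°; Δλ = -129.68429° − -129.68908° = +0.00479°.
1° of latitude = 3600 × 30.87 = 111132 m.
ΔN = Δφ × 111132 = -591.2 m; ΔE = Δλ × 111132 × cos(-13.55706°) = +0.00479 × 111132 × 0.972137 = 517.5 m.

ΔN = -591 m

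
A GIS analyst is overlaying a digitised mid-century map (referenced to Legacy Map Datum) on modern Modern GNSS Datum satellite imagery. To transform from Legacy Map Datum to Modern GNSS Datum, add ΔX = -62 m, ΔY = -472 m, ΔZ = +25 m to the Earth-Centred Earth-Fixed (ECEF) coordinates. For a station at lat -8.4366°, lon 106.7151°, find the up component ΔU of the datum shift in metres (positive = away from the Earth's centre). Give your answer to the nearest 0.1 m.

At φ = -8.4366°, λ = 106.7151°: sin φ = -0.146715, cos φ = 0.989179, sin λ = 0.957747, cos λ = -0.287613.
ΔU = cos φ cos λ·ΔX + cos φ sin λ·ΔY + sin φ·ΔZ = (0.989179)(-0.287613)(-62) + (0.989179)(0.957747)(-472) + (-0.146715)(25) = -433.19 m.

ΔU = -433.2 m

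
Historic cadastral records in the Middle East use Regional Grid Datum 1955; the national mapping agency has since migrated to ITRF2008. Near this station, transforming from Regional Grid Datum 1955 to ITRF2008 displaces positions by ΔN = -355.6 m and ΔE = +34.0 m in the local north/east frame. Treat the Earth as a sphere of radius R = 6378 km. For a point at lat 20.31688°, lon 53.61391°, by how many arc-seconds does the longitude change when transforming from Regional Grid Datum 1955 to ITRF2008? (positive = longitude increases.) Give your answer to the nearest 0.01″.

Δλ = 1.17″

At latitude 20.31688°, cos φ = 0.937787.
One radian of longitude at latitude φ spans R cos φ, so Δλ = ΔE / (R cos φ) = 34.0 / (6378000 × 0.937787) = 5.6845e-06 rad = 1.173″.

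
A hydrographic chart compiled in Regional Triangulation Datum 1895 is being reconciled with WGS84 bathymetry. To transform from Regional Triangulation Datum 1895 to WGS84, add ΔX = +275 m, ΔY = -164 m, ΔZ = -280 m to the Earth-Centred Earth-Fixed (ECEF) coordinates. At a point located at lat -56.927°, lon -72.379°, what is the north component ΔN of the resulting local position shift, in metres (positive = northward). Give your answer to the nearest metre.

At φ = -56.927°, λ = -72.379°: sin φ = -0.837976, cos φ = 0.545707, sin λ = -0.953080, cos λ = 0.302719.
ΔN = −sin φ cos λ·ΔX − sin φ sin λ·ΔY + cos φ·ΔZ = −(-0.837976)(0.302719)(275) − (-0.837976)(-0.953080)(-164) + (0.545707)(-280) = 47.94 m.

ΔN = 48 m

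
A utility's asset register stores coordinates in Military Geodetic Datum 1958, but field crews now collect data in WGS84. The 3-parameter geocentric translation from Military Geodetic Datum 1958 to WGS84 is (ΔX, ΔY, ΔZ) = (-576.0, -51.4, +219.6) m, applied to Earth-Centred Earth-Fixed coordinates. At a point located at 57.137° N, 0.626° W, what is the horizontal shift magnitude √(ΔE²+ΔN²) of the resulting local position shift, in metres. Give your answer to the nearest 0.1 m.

605.2 m

The local east axis at (φ, λ) is (−sin λ, cos λ, 0), so ΔE = −sin(-0.626°)·(-576.0) + cos(-0.626°)·(-51.4) = -57.69 m.
The local north axis is (−sin φ cos λ, −sin φ sin λ, cos φ), giving ΔN = 483.794 − 0.472 + 119.162 = 602.48 m.
Horizontal magnitude = √(ΔE² + ΔN²) = √((-57.69)² + 602.48²) = 605.24 m.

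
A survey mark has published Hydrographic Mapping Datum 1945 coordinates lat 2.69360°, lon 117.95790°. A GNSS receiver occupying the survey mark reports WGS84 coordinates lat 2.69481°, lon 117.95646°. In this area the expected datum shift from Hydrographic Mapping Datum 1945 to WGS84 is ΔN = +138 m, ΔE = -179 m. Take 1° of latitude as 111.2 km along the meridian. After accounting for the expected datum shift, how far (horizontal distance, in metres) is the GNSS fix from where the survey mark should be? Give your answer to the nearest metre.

Observed coordinate differences: Δφ = +0.00121°, Δλ = -0.00144°.
Converting to metres (1° lat = 111200 m, cos φ = 0.998895): observed ΔN = 134.6 m, observed ΔE = -160.0 m.
Subtracting the expected shift leaves a residual of 134.6 − (138) = -3.4 m north and -160.0 − (-179) = 19.0 m east.
Residual distance = √((-3.4)² + 19.0²) = 19.4 m.

19 m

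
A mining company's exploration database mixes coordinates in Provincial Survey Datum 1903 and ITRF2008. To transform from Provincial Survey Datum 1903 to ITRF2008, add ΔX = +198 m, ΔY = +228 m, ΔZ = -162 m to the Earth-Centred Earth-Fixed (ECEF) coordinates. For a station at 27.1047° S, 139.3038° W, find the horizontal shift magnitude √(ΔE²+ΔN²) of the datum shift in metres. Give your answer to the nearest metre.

The local east axis at (φ, λ) is (−sin λ, cos λ, 0), so ΔE = −sin(-139.3038°)·198 + cos(-139.3038°)·228 = -43.76 m.
The local north axis is (−sin φ cos λ, −sin φ sin λ, cos φ), giving ΔN = -68.397 − 67.735 − 144.208 = -280.34 m.
Horizontal magnitude = √(ΔE² + ΔN²) = √((-43.76)² + (-280.34)²) = 283.74 m.

284 m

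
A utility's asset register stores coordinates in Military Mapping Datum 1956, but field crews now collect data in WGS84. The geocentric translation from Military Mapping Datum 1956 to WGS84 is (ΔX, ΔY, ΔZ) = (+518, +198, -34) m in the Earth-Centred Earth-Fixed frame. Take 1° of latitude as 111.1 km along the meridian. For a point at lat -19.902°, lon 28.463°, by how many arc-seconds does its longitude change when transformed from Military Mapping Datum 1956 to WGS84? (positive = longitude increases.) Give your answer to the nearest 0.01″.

sin φ = -0.340412, cos φ = 0.940276, sin λ = 0.476591, cos λ = 0.879125.
East component: ΔE = −sin λ·ΔX + cos λ·ΔY = −(0.476591)(518) + (0.879125)(198) = -72.81 m.
1° of latitude spans 111100 m; at latitude φ, 1° of longitude spans that × cos φ = 104464.7 m, so Δλ = -72.81 / 104464.7 × 3600 = -2.509″.

Δλ = -2.51″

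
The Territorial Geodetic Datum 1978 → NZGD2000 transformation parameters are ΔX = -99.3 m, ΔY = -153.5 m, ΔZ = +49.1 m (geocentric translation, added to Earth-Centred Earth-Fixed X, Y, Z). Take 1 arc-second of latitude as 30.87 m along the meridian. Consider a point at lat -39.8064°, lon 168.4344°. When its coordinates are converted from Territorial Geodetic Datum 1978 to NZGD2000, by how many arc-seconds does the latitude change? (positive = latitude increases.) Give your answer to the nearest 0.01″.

Δφ = 2.60″

sin φ = -0.640196, cos φ = 0.768212, sin λ = 0.200490, cos λ = -0.979696.
North component: ΔN = −sin φ cos λ·ΔX − sin φ sin λ·ΔY + cos φ·ΔZ = −(-0.640196)(-0.979696)(-99.3) − (-0.640196)(0.200490)(-153.5) + (0.768212)(49.1) = 80.30 m.
1° of latitude spans 3600 × 30.87 = 111132 m, so Δφ = 80.30 / 111132 × 3600 = 2.601″.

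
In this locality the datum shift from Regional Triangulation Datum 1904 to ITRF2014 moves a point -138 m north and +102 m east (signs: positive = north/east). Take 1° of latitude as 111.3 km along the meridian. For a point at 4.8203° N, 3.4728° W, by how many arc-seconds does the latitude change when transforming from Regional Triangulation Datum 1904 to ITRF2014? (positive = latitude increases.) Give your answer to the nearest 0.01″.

Δφ = -4.46″

1° of latitude = 111.3 km, so Δφ = -138.0 / 111300 = -0.0012399° = -4.464″.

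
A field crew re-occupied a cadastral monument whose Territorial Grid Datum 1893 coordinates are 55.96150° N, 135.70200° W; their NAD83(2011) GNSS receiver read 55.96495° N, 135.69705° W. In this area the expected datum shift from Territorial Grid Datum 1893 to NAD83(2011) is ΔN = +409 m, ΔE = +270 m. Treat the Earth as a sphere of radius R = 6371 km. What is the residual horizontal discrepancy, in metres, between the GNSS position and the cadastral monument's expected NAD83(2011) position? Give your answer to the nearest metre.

Observed coordinate differences: Δφ = +0.00345°, Δλ = +0.00495°.
Converting to metres (1° lat = 111195 m, cos φ = 0.559750): observed ΔN = 383.6 m, observed ΔE = 308.1 m.
Subtracting the expected shift leaves a residual of 383.6 − (409) = -25.4 m north and 308.1 − (270) = 38.1 m east.
Residual distance = √((-25.4)² + 38.1²) = 45.8 m.

46 m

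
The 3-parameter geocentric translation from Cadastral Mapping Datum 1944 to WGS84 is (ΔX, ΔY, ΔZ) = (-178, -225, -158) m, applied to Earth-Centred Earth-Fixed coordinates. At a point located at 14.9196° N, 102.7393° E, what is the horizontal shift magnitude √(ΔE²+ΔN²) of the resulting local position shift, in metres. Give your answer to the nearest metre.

247 m

The local east axis at (φ, λ) is (−sin λ, cos λ, 0), so ΔE = −sin(102.7393°)·(-178) + cos(102.7393°)·(-225) = 223.23 m.
The local north axis is (−sin φ cos λ, −sin φ sin λ, cos φ), giving ΔN = -10.106 + 56.503 − 152.674 = -106.28 m.
Horizontal magnitude = √(ΔE² + ΔN²) = √(223.23² + (-106.28)²) = 247.24 m.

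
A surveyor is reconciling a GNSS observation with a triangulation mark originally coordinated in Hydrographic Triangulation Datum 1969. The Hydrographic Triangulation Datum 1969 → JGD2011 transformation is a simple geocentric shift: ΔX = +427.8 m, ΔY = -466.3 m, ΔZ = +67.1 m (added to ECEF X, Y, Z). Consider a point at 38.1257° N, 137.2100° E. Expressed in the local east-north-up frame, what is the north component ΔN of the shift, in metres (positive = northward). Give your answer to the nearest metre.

ΔN = 442 m

At φ = 38.1257°, λ = 137.2100°: sin φ = 0.617389, cos φ = 0.786658, sin λ = 0.679313, cos λ = -0.733848.
ΔN = −sin φ cos λ·ΔX − sin φ sin λ·ΔY + cos φ·ΔZ = −(0.617389)(-0.733848)(427.8) − (0.617389)(0.679313)(-466.3) + (0.786658)(67.1) = 442.17 m.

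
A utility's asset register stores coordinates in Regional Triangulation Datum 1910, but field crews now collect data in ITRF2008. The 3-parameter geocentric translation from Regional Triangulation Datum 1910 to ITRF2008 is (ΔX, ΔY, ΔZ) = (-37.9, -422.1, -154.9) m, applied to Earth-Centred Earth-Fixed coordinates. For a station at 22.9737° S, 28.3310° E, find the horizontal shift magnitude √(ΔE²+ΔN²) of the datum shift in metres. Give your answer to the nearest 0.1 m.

The local east axis at (φ, λ) is (−sin λ, cos λ, 0), so ΔE = −sin(28.3310°)·(-37.9) + cos(28.3310°)·(-422.1) = -353.56 m.
The local north axis is (−sin φ cos λ, −sin φ sin λ, cos φ), giving ΔN = -13.021 − 78.184 − 142.614 = -233.82 m.
Horizontal magnitude = √(ΔE² + ΔN²) = √((-353.56)² + (-233.82)²) = 423.88 m.

423.9 m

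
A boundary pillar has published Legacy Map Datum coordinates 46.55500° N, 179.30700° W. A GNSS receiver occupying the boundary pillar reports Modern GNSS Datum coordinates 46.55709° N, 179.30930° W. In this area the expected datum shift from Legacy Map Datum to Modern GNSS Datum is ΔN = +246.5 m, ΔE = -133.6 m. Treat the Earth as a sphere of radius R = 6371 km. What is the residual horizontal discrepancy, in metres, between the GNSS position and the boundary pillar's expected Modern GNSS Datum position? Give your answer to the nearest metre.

45 m

Observed coordinate differences: Δφ = +0.00209°, Δλ = -0.00230°.
Converting to metres (1° lat = 111195 m, cos φ = 0.687658): observed ΔN = 232.4 m, observed ΔE = -175.9 m.
Subtracting the expected shift leaves a residual of 232.4 − (246.5) = -14.1 m north and -175.9 − (-133.6) = -42.3 m east.
Residual distance = √((-14.1)² + (-42.3)²) = 44.6 m.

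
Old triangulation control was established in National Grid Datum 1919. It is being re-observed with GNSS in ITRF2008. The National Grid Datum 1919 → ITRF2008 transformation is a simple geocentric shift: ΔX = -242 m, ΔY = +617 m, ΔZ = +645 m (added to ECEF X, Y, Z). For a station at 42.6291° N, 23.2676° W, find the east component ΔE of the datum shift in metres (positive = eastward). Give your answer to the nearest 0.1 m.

ΔE = 471.2 m

The local east axis at (φ, λ) is (−sin λ, cos λ, 0), so ΔE = −sin(-23.2676°)·(-242) + cos(-23.2676°)·617 = 471.22 m.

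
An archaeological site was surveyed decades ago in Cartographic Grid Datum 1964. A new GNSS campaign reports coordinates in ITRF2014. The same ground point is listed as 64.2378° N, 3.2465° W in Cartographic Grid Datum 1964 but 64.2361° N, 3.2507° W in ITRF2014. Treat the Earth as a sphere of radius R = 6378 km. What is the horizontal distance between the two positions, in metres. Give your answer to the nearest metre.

Δφ = 64.2361° − 64.2378° = -0.0017°; Δλ = -3.2507° − -3.2465° = -0.0042°.
1° along a meridian = πR/180 = 111317 m.
ΔN = Δφ × 111317 = -189.2 m; ΔE = Δλ × 111317 × cos(64.2378°) = -0.0042 × 111317 × 0.434637 = -203.2 m.
Distance = √(ΔE² + ΔN²) = √((-203.2)² + (-189.2)²) = 277.7 m.

278 m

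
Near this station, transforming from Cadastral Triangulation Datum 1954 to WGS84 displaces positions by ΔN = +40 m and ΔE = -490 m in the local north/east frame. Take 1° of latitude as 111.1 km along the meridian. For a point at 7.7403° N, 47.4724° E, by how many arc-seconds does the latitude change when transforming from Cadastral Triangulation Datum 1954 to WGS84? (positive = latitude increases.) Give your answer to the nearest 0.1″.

Δφ = 1.3″

1° of latitude = 111.1 km, so Δφ = 40.0 / 111100 = 0.0003600° = 1.296″.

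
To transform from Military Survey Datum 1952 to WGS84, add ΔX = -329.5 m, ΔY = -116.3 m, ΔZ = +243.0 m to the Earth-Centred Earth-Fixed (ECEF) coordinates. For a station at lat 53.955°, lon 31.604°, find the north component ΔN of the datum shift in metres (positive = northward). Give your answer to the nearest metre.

The local north axis is (−sin φ cos λ, −sin φ sin λ, cos φ), giving ΔN = 226.906 + 49.279 + 142.986 = 419.17 m.

ΔN = 419 m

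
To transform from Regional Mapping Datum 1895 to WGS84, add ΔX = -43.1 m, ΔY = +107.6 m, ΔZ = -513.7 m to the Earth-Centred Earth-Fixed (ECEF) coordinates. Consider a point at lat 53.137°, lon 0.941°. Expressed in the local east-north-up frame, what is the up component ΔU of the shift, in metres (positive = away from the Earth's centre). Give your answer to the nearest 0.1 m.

ΔU = -435.8 m

At φ = 53.137°, λ = 0.941°: sin φ = 0.800072, cos φ = 0.599904, sin λ = 0.016423, cos λ = 0.999865.
ΔU = cos φ cos λ·ΔX + cos φ sin λ·ΔY + sin φ·ΔZ = (0.599904)(0.999865)(-43.1) + (0.599904)(0.016423)(107.6) + (0.800072)(-513.7) = -435.79 m.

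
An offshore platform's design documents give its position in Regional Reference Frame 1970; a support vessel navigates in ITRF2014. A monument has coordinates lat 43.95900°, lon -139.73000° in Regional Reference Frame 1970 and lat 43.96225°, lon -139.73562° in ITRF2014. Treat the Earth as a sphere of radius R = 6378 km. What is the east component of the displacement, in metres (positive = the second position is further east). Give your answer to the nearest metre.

Δφ = 43.96225° − 43.95900° = +0.00325°; Δλ = -139.73562° − -139.73000° = -0.00562°.
1° along a meridian = πR/180 = 111317 m.
ΔN = Δφ × 111317 = 361.8 m; ΔE = Δλ × 111317 × cos(43.95900°) = -0.00562 × 111317 × 0.719837 = -450.3 m.

ΔE = -450 m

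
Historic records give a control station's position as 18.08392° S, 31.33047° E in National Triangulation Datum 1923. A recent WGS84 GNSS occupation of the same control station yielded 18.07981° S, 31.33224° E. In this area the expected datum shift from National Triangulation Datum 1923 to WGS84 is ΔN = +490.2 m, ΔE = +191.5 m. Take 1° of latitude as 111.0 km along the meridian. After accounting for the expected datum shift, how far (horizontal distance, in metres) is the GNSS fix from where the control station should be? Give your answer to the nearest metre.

Observed coordinate differences: Δφ = +0.00411°, Δλ = +0.00177°.
Converting to metres (1° lat = 111000 m, cos φ = 0.950603): observed ΔN = 456.2 m, observed ΔE = 186.8 m.
Subtracting the expected shift leaves a residual of 456.2 − (490.2) = -34.0 m north and 186.8 − (191.5) = -4.7 m east.
Residual distance = √((-34.0)² + (-4.7)²) = 34.3 m.

34 m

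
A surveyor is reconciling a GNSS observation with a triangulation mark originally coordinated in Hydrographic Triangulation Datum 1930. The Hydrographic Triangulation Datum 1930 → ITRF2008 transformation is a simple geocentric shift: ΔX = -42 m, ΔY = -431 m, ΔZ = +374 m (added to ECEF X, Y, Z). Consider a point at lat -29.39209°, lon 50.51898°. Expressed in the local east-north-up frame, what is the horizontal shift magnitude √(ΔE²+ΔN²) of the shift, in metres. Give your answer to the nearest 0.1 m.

The local east axis at (φ, λ) is (−sin λ, cos λ, 0), so ΔE = −sin(50.51898°)·(-42) + cos(50.51898°)·(-431) = -241.62 m.
The local north axis is (−sin φ cos λ, −sin φ sin λ, cos φ), giving ΔN = -13.106 − 163.265 + 325.859 = 149.49 m.
Horizontal magnitude = √(ΔE² + ΔN²) = √((-241.62)² + 149.49²) = 284.13 m.

284.1 m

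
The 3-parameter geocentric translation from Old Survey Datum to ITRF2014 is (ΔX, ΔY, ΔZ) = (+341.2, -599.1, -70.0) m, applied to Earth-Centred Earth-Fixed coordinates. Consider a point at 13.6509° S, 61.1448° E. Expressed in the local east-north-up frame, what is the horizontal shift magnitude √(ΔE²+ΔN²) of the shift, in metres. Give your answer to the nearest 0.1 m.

607.5 m

At φ = -13.6509°, λ = 61.1448°: sin φ = -0.236005, cos φ = 0.971752, sin λ = 0.875842, cos λ = 0.482598.
ΔE = −sin λ·ΔX + cos λ·ΔY = −(0.875842)·(341.2) + (0.482598)·(-599.1) = -587.96 m.
ΔN = −sin φ cos λ·ΔX − sin φ sin λ·ΔY + cos φ·ΔZ = −(-0.236005)(0.482598)(341.2) − (-0.236005)(0.875842)(-599.1) + (0.971752)(-70.0) = -153.00 m.
Horizontal magnitude = √(ΔE² + ΔN²) = √((-587.96)² + (-153.00)²) = 607.54 m.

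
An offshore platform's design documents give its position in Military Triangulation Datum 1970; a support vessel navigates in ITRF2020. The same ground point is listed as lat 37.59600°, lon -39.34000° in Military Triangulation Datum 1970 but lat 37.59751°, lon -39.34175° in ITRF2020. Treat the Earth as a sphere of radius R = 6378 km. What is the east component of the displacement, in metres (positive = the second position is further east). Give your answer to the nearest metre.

Δφ = 37.59751° − 37.59600° = +0.00151°; Δλ = -39.34175° − -39.34000° = -0.00175°.
1° along a meridian = πR/180 = 111317 m.
ΔN = Δφ × 111317 = 168.1 m; ΔE = Δλ × 111317 × cos(37.59600°) = -0.00175 × 111317 × 0.792332 = -154.4 m.

ΔE = -154 m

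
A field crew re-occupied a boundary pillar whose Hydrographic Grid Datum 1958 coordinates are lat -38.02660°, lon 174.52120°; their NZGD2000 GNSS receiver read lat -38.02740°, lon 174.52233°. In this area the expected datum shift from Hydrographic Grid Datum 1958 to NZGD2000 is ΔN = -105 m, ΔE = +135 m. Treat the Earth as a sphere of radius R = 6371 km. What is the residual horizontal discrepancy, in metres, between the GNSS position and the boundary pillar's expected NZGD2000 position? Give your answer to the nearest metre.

39 m

Observed coordinate differences: Δφ = -0.00080°, Δλ = +0.00113°.
Converting to metres (1° lat = 111195 m, cos φ = 0.787725): observed ΔN = -89.0 m, observed ΔE = 99.0 m.
Subtracting the expected shift leaves a residual of -89.0 − (-105) = 16.0 m north and 99.0 − (135) = -36.0 m east.
Residual distance = √(16.0² + (-36.0)²) = 39.4 m.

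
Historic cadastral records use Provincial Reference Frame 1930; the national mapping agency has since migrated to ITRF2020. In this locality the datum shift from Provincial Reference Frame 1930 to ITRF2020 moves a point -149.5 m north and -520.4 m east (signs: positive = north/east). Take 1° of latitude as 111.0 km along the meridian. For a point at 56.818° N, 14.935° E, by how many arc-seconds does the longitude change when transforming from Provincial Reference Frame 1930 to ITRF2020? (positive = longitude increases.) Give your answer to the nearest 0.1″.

At latitude 56.818°, cos φ = 0.547300.
1° of longitude at this latitude = 111.0 × cos φ = 60.75 km, so Δλ = -520.4 / 60750.3 = -0.0085662° = -30.838″.

Δλ = -30.8″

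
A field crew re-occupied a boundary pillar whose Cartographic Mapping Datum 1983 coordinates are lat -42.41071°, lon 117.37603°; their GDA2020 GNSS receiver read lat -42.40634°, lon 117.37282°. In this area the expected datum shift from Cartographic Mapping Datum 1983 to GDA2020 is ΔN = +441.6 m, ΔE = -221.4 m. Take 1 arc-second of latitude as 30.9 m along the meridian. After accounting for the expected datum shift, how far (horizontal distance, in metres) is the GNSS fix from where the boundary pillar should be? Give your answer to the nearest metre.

61 m

Observed coordinate differences: Δφ = +0.00437°, Δλ = -0.00321°.
Converting to metres (1° lat = 111240 m, cos φ = 0.738329): observed ΔN = 486.1 m, observed ΔE = -263.6 m.
Subtracting the expected shift leaves a residual of 486.1 − (441.6) = 44.5 m north and -263.6 − (-221.4) = -42.2 m east.
Residual distance = √(44.5² + (-42.2)²) = 61.4 m.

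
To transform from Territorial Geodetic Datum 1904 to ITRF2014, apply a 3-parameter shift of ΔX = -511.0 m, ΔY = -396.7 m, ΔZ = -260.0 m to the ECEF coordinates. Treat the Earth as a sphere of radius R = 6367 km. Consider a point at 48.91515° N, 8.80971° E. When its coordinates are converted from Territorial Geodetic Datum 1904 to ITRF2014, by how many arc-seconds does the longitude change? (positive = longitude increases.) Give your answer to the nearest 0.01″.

Δλ = -15.47″

sin φ = 0.753737, cos φ = 0.657176, sin λ = 0.153153, cos λ = 0.988202.
East component: ΔE = −sin λ·ΔX + cos λ·ΔY = −(0.153153)(-511.0) + (0.988202)(-396.7) = -313.76 m.
1° of latitude spans πR/180 = 111125 m; at latitude φ, 1° of longitude spans that × cos φ = 73028.8 m, so Δλ = -313.76 / 73028.8 × 3600 = -15.467″.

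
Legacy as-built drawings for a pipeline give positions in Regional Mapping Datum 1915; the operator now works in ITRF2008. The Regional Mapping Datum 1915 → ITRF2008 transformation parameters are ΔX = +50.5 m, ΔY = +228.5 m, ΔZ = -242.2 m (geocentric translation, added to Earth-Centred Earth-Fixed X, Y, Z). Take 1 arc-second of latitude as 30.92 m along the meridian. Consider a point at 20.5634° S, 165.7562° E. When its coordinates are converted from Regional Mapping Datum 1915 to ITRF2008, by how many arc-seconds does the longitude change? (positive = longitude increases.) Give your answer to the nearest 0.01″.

Δλ = -8.08″

sin φ = -0.351244, cos φ = 0.936284, sin λ = 0.246048, cos λ = -0.969258.
East component: ΔE = −sin λ·ΔX + cos λ·ΔY = −(0.246048)(50.5) + (-0.969258)(228.5) = -233.90 m.
1° of latitude spans 3600 × 30.92 = 111312 m; at latitude φ, 1° of longitude spans that × cos φ = 104219.7 m, so Δλ = -233.90 / 104219.7 × 3600 = -8.080″.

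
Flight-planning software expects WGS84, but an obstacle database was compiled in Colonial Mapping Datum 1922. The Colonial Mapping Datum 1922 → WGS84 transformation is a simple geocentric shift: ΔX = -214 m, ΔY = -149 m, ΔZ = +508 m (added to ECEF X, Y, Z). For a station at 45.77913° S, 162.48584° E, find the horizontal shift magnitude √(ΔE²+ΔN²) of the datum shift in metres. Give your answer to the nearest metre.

At φ = -45.77913°, λ = 162.48584°: sin φ = -0.716657, cos φ = 0.697426, sin λ = 0.300941, cos λ = -0.953643.
ΔE = −sin λ·ΔX + cos λ·ΔY = −(0.300941)·(-214) + (-0.953643)·(-149) = 206.49 m.
ΔN = −sin φ cos λ·ΔX − sin φ sin λ·ΔY + cos φ·ΔZ = −(-0.716657)(-0.953643)(-214) − (-0.716657)(0.300941)(-149) + (0.697426)(508) = 468.41 m.
Horizontal magnitude = √(ΔE² + ΔN²) = √(206.49² + 468.41²) = 511.91 m.

512 m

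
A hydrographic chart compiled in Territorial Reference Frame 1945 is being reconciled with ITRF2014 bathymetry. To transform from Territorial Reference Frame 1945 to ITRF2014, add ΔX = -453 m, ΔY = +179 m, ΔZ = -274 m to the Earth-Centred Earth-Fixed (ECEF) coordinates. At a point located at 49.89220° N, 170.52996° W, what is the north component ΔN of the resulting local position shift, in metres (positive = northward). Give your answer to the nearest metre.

The local north axis is (−sin φ cos λ, −sin φ sin λ, cos φ), giving ΔN = -341.748 + 22.525 − 176.518 = -495.74 m.

ΔN = -496 m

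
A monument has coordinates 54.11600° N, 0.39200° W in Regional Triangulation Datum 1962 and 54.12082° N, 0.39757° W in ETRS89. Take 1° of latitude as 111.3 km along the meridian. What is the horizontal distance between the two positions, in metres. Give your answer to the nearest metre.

648 m

Δφ = 54.12082° − 54.11600° = +0.00482°; Δλ = -0.39757° − -0.39200° = -0.00557°.
ΔN = Δφ × 111300 = 536.5 m; ΔE = Δλ × 111300 × cos(54.11600°) = -0.00557 × 111300 × 0.586146 = -363.4 m.
Distance = √(ΔE² + ΔN²) = √((-363.4)² + 536.5²) = 647.9 m.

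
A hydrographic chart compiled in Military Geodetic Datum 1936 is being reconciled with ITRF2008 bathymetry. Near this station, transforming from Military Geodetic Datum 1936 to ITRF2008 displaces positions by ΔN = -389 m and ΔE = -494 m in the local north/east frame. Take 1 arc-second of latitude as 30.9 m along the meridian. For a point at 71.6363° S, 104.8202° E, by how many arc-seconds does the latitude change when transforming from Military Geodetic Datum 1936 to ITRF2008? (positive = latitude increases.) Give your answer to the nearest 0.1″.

1″ of latitude = 30.90 m, so Δφ = -389.0 / 30.90 = -12.589″.

Δφ = -12.6″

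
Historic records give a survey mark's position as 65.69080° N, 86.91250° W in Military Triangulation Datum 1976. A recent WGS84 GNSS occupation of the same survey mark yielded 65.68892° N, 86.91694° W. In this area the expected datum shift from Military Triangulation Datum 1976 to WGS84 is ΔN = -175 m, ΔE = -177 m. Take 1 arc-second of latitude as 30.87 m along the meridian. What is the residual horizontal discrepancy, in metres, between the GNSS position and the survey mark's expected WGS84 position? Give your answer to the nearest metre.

43 m

Observed coordinate differences: Δφ = -0.00188°, Δλ = -0.00444°.
Converting to metres (1° lat = 111132 m, cos φ = 0.411661): observed ΔN = -208.9 m, observed ΔE = -203.1 m.
Subtracting the expected shift leaves a residual of -208.9 − (-175) = -33.9 m north and -203.1 − (-177) = -26.1 m east.
Residual distance = √((-33.9)² + (-26.1)²) = 42.8 m.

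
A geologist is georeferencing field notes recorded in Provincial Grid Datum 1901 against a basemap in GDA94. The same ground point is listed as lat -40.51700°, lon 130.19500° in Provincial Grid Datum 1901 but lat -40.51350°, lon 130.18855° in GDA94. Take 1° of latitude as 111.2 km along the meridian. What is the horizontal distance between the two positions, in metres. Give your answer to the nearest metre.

670 m

Δφ = -40.51350° − -40.51700° = +0.00350°; Δλ = 130.18855° − 130.19500° = -0.00645°.
ΔN = Δφ × 111200 = 389.2 m; ΔE = Δλ × 111200 × cos(-40.51700°) = -0.00645 × 111200 × 0.760213 = -545.3 m.
Distance = √(ΔE² + ΔN²) = √((-545.3)² + 389.2²) = 669.9 m.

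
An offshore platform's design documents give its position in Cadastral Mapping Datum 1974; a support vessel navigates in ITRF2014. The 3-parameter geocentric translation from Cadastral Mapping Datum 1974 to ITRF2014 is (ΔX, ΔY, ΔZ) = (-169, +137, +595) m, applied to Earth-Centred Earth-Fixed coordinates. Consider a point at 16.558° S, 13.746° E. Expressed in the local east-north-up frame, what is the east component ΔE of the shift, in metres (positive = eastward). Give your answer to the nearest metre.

At φ = -16.558°, λ = 13.746°: sin φ = -0.284986, cos φ = 0.958532, sin λ = 0.237618, cos λ = 0.971359.
ΔE = −sin λ·ΔX + cos λ·ΔY = −(0.237618)·(-169) + (0.971359)·(137) = 173.23 m.

ΔE = 173 m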